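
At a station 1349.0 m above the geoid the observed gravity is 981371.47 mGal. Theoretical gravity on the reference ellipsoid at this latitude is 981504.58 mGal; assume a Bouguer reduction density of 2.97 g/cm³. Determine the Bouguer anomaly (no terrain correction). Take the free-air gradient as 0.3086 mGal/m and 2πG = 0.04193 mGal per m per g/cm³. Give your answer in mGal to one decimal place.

Free-air correction = 0.3086 × 1349.0 = 416.30 mGal
Free-air anomaly = 981371.47 − 981504.58 + (416.30) = 283.19 mGal
Bouguer slab correction = 0.04193 × 2.97 × 1349.0 = 167.99 mGal
Simple Bouguer anomaly = 283.19 − (167.99) = 115.20 mGal

115.2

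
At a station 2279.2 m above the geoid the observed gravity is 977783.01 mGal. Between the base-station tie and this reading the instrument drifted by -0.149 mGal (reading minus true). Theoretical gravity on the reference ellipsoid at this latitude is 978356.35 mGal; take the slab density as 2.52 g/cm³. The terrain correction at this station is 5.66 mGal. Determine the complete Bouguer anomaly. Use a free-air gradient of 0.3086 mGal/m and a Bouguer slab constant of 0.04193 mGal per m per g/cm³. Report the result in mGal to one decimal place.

Drift-corrected reading = 977783.01 − (-0.149) = 977783.159 mGal
Free-air correction = 0.3086 × 2279.2 = 703.36 mGal
Free-air anomaly = 977783.159 − 978356.35 + (703.36) = 130.169 mGal
Bouguer slab correction = 0.04193 × 2.52 × 2279.2 = 240.83 mGal
Simple Bouguer anomaly = 130.169 − (240.83) = -110.661 mGal
Complete Bouguer anomaly = -110.661 + 5.66 = -105.001 mGal

-105.0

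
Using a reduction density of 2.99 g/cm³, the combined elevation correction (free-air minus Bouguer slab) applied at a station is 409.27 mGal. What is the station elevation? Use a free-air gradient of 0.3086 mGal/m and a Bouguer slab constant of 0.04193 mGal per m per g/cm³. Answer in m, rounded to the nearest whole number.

2234

Combined gradient = 0.3086 − 0.04193 × 2.99 = 0.1832293 mGal/m
h = 409.27 / 0.1832293 = 2233.65 m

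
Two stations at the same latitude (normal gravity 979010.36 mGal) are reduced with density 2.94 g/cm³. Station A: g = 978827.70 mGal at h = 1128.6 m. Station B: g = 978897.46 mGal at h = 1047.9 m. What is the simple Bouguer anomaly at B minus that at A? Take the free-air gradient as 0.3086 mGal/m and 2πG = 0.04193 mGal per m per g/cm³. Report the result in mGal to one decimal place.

Δg_SB(A) = 978827.70 − 979010.36 + 0.3086×1128.6 − 0.04193×2.94×1128.6 = 26.50 mGal
Δg_SB(B) = 978897.46 − 979010.36 + 0.3086×1047.9 − 0.04193×2.94×1047.9 = 81.30 mGal
Difference = 81.30 − (26.50) = 54.80 mGal

54.8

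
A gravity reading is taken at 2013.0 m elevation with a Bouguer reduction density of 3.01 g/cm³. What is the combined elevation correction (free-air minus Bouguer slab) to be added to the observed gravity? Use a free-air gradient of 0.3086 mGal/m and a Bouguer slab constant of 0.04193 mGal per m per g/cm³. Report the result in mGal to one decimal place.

367.2

Combined gradient = 0.3086 − 0.04193 × 3.01 = 0.1823907 mGal/m
Combined elevation correction = 0.1823907 × 2013.0 = 367.2 mGal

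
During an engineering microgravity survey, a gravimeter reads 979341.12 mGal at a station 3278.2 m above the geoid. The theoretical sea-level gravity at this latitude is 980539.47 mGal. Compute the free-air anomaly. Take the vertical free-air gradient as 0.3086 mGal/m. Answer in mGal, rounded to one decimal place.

Free-air correction = 0.3086 × 3278.2 = 1011.65 mGal
Free-air anomaly = 979341.12 − 980539.47 + (1011.65) = -186.70 mGal

-186.7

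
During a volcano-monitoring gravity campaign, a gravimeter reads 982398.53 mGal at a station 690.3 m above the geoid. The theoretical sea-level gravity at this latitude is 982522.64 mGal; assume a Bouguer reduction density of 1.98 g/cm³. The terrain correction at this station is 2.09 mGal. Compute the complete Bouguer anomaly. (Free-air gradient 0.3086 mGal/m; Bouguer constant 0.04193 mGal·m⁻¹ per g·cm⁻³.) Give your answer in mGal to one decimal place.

Free-air correction = 0.3086 × 690.3 = 213.03 mGal
Free-air anomaly = 982398.53 − 982522.64 + (213.03) = 88.92 mGal
Bouguer slab correction = 0.04193 × 1.98 × 690.3 = 57.31 mGal
Simple Bouguer anomaly = 88.92 − (57.31) = 31.61 mGal
Complete Bouguer anomaly = 31.61 + 2.09 = 33.70 mGal

33.7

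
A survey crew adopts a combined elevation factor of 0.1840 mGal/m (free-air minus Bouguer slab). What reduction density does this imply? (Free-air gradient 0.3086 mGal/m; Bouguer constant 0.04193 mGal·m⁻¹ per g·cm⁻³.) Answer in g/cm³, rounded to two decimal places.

0.1840 = 0.3086 − 0.04193 × ρ
ρ = (0.3086 − 0.1840) / 0.04193 = 2.97 g/cm³

2.97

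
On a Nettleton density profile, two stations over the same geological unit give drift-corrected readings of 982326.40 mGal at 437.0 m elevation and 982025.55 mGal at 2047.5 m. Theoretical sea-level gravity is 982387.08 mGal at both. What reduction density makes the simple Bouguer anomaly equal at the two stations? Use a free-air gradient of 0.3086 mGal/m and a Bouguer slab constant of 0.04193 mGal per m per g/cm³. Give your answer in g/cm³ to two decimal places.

Δg_obs = 982025.55 − 982326.40 = -300.85 mGal over Δh = 2047.5 − 437.0 = 1610.5 m
Equal Bouguer anomalies ⇒ Δg_obs + (0.3086 − 0.04193ρ)·Δh = 0
0.3086 − 0.04193ρ = −Δg_obs/Δh = 0.18681
ρ = (0.3086 − 0.18681) / 0.04193 = 2.90 g/cm³

2.90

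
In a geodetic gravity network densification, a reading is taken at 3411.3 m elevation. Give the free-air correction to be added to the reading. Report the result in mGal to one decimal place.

Free-air correction = 0.3086 × 3411.3 = 1052.7 mGal

1052.7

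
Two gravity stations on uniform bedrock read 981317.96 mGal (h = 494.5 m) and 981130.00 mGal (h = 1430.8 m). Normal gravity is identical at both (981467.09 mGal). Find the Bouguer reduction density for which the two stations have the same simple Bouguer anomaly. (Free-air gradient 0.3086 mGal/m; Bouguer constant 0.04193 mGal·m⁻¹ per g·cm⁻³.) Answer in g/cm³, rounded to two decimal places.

2.57

Δg_obs = 981130.00 − 981317.96 = -187.96 mGal over Δh = 1430.8 − 494.5 = 936.3 m
Equal Bouguer anomalies ⇒ Δg_obs + (0.3086 − 0.04193ρ)·Δh = 0
0.3086 − 0.04193ρ = −Δg_obs/Δh = 0.20075
ρ = (0.3086 − 0.20075) / 0.04193 = 2.57 g/cm³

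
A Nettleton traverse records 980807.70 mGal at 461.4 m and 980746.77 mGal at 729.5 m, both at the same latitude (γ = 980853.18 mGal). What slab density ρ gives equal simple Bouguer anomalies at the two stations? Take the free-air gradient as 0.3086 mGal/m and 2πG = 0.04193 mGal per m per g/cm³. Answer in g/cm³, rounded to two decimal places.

1.94

Δg_obs = 980746.77 − 980807.70 = -60.93 mGal over Δh = 729.5 − 461.4 = 268.1 m
Equal Bouguer anomalies ⇒ Δg_obs + (0.3086 − 0.04193ρ)·Δh = 0
0.3086 − 0.04193ρ = −Δg_obs/Δh = 0.22727
ρ = (0.3086 − 0.22727) / 0.04193 = 1.94 g/cm³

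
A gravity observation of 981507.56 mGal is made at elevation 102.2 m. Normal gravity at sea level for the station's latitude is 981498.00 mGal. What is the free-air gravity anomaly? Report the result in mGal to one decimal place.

41.1

Free-air correction = 0.3086 × 102.2 = 31.54 mGal
Free-air anomaly = 981507.56 − 981498.00 + (31.54) = 41.10 mGal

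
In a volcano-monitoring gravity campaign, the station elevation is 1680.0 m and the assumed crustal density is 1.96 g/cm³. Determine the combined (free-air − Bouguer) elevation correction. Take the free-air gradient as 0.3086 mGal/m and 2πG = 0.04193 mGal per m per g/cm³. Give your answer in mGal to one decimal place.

Combined gradient = 0.3086 − 0.04193 × 1.96 = 0.2264172 mGal/m
Combined elevation correction = 0.2264172 × 1680.0 = 380.4 mGal

380.4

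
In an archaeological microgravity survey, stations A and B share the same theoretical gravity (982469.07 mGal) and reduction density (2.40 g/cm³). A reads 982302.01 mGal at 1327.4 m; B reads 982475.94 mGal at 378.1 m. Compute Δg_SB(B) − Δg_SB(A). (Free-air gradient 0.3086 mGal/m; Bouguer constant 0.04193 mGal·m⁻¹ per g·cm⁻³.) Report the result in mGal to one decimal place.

-23.5

Δg_SB(A) = 982302.01 − 982469.07 + 0.3086×1327.4 − 0.04193×2.40×1327.4 = 109.00 mGal
Δg_SB(B) = 982475.94 − 982469.07 + 0.3086×378.1 − 0.04193×2.40×378.1 = 85.50 mGal
Difference = 85.50 − (109.00) = -23.50 mGal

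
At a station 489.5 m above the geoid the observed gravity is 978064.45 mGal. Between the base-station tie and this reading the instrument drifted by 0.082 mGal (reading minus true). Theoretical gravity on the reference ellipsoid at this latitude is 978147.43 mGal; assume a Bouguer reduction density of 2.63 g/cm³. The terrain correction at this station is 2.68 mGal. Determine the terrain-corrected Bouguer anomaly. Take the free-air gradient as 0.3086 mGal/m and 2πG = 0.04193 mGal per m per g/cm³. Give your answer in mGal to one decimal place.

Drift-corrected reading = 978064.45 − (0.082) = 978064.368 mGal
Free-air correction = 0.3086 × 489.5 = 151.06 mGal
Free-air anomaly = 978064.368 − 978147.43 + (151.06) = 67.998 mGal
Bouguer slab correction = 0.04193 × 2.63 × 489.5 = 53.98 mGal
Simple Bouguer anomaly = 67.998 − (53.98) = 14.018 mGal
Complete Bouguer anomaly = 14.018 + 2.68 = 16.698 mGal

16.7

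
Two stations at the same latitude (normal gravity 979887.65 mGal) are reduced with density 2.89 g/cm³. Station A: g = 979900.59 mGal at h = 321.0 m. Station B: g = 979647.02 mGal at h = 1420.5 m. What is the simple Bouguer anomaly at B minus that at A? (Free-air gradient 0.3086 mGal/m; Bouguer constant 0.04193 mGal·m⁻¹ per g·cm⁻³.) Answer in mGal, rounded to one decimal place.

Δg_SB(A) = 979900.59 − 979887.65 + 0.3086×321.0 − 0.04193×2.89×321.0 = 73.10 mGal
Δg_SB(B) = 979647.02 − 979887.65 + 0.3086×1420.5 − 0.04193×2.89×1420.5 = 25.60 mGal
Difference = 25.60 − (73.10) = -47.50 mGal

-47.5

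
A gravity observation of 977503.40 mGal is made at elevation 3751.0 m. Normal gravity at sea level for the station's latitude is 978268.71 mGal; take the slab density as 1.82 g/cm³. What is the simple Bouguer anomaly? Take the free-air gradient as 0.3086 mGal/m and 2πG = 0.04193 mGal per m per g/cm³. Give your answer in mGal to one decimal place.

106.0

Free-air correction = 0.3086 × 3751.0 = 1157.56 mGal
Free-air anomaly = 977503.40 − 978268.71 + (1157.56) = 392.25 mGal
Bouguer slab correction = 0.04193 × 1.82 × 3751.0 = 286.25 mGal
Simple Bouguer anomaly = 392.25 − (286.25) = 106.00 mGal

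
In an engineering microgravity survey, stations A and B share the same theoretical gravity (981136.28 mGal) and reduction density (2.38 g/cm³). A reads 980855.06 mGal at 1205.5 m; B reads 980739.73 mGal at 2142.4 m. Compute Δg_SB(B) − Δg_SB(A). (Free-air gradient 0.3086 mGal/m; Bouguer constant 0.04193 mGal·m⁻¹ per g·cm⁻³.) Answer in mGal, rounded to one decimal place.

80.3

Δg_SB(A) = 980855.06 − 981136.28 + 0.3086×1205.5 − 0.04193×2.38×1205.5 = -29.50 mGal
Δg_SB(B) = 980739.73 − 981136.28 + 0.3086×2142.4 − 0.04193×2.38×2142.4 = 50.80 mGal
Difference = 50.80 − (-29.50) = 80.30 mGal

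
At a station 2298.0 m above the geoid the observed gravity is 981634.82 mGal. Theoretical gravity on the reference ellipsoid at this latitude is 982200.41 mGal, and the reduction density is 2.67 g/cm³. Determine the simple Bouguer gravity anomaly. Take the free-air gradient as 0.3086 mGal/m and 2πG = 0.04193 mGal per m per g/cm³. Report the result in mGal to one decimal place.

Free-air correction = 0.3086 × 2298.0 = 709.16 mGal
Free-air anomaly = 981634.82 − 982200.41 + (709.16) = 143.57 mGal
Bouguer slab correction = 0.04193 × 2.67 × 2298.0 = 257.27 mGal
Simple Bouguer anomaly = 143.57 − (257.27) = -113.70 mGal

-113.7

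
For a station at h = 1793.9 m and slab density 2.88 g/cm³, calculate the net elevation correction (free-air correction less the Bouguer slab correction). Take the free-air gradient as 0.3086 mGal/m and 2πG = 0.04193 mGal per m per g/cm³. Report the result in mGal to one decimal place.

Combined gradient = 0.3086 − 0.04193 × 2.88 = 0.1878416 mGal/m
Combined elevation correction = 0.1878416 × 1793.9 = 337.0 mGal

337.0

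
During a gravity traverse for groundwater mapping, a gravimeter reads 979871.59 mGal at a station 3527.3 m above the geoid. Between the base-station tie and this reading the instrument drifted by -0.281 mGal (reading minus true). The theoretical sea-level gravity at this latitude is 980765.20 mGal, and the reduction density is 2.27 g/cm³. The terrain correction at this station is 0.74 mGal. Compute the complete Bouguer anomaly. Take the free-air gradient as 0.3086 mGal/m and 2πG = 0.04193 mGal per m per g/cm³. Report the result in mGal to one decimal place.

-139.8

Drift-corrected reading = 979871.59 − (-0.281) = 979871.871 mGal
Free-air correction = 0.3086 × 3527.3 = 1088.52 mGal
Free-air anomaly = 979871.871 − 980765.20 + (1088.52) = 195.191 mGal
Bouguer slab correction = 0.04193 × 2.27 × 3527.3 = 335.73 mGal
Simple Bouguer anomaly = 195.191 − (335.73) = -140.539 mGal
Complete Bouguer anomaly = -140.539 + 0.74 = -139.799 mGal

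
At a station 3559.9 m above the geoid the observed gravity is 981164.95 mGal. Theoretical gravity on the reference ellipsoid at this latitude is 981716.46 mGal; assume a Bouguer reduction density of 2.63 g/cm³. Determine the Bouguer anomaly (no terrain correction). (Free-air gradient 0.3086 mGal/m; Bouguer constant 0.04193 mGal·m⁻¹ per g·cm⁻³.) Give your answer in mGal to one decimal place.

Free-air correction = 0.3086 × 3559.9 = 1098.59 mGal
Free-air anomaly = 981164.95 − 981716.46 + (1098.59) = 547.08 mGal
Bouguer slab correction = 0.04193 × 2.63 × 3559.9 = 392.57 mGal
Simple Bouguer anomaly = 547.08 − (392.57) = 154.51 mGal

154.5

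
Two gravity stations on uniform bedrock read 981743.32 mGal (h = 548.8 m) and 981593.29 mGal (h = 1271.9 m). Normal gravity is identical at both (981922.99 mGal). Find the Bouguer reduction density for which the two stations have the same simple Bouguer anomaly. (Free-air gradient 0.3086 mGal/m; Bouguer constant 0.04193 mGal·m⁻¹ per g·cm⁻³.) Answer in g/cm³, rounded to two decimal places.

Δg_obs = 981593.29 − 981743.32 = -150.03 mGal over Δh = 1271.9 − 548.8 = 723.1 m
Equal Bouguer anomalies ⇒ Δg_obs + (0.3086 − 0.04193ρ)·Δh = 0
0.3086 − 0.04193ρ = −Δg_obs/Δh = 0.20748
ρ = (0.3086 − 0.20748) / 0.04193 = 2.41 g/cm³

2.41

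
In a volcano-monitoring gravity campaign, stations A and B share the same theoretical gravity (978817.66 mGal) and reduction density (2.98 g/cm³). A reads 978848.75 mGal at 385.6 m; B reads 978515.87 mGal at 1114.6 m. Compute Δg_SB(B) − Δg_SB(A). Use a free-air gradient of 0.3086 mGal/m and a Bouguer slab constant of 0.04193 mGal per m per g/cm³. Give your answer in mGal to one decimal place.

-199.0

Δg_SB(A) = 978848.75 − 978817.66 + 0.3086×385.6 − 0.04193×2.98×385.6 = 101.90 mGal
Δg_SB(B) = 978515.87 − 978817.66 + 0.3086×1114.6 − 0.04193×2.98×1114.6 = -97.10 mGal
Difference = -97.10 − (101.90) = -199.00 mGal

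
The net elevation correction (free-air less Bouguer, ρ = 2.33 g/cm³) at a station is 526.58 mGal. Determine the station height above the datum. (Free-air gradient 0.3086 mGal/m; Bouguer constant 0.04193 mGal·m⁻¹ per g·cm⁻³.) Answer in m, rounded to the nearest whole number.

2497

Combined gradient = 0.3086 − 0.04193 × 2.33 = 0.2109031 mGal/m
h = 526.58 / 0.2109031 = 2496.79 m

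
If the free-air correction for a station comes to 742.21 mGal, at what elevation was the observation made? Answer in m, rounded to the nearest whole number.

h = 742.21 / 0.3086 = 2405.09 m

2405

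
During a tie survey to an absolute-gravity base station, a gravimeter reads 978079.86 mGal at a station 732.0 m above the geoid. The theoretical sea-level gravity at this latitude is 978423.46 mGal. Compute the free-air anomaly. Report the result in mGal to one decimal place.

-117.7

Free-air correction = 0.3086 × 732.0 = 225.90 mGal
Free-air anomaly = 978079.86 − 978423.46 + (225.90) = -117.70 mGal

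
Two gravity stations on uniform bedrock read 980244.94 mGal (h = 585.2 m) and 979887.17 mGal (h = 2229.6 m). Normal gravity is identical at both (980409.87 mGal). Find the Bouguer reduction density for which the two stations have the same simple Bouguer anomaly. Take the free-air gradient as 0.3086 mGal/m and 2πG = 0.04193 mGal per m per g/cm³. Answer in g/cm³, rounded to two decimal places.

2.17

Δg_obs = 979887.17 − 980244.94 = -357.77 mGal over Δh = 2229.6 − 585.2 = 1644.4 m
Equal Bouguer anomalies ⇒ Δg_obs + (0.3086 − 0.04193ρ)·Δh = 0
0.3086 − 0.04193ρ = −Δg_obs/Δh = 0.21757
ρ = (0.3086 − 0.21757) / 0.04193 = 2.17 g/cm³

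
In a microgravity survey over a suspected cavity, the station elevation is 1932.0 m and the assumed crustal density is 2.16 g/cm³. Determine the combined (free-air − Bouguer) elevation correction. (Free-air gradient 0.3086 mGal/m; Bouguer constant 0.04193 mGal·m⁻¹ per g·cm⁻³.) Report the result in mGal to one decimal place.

Combined gradient = 0.3086 − 0.04193 × 2.16 = 0.2180312 mGal/m
Combined elevation correction = 0.2180312 × 1932.0 = 421.2 mGal

421.2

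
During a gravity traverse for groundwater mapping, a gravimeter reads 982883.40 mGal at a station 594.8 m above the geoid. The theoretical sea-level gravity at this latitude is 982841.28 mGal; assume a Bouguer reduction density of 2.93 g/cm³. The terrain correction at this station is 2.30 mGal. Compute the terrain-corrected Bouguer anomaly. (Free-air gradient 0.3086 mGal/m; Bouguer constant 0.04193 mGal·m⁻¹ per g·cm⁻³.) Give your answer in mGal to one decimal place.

154.9

Free-air correction = 0.3086 × 594.8 = 183.56 mGal
Free-air anomaly = 982883.40 − 982841.28 + (183.56) = 225.68 mGal
Bouguer slab correction = 0.04193 × 2.93 × 594.8 = 73.07 mGal
Simple Bouguer anomaly = 225.68 − (73.07) = 152.61 mGal
Complete Bouguer anomaly = 152.61 + 2.30 = 154.91 mGal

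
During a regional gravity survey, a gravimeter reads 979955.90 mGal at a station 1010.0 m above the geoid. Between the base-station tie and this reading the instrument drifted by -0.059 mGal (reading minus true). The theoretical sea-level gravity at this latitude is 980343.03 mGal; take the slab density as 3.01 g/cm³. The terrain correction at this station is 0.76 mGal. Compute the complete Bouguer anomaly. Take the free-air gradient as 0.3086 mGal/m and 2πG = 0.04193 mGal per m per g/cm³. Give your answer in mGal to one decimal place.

Drift-corrected reading = 979955.90 − (-0.059) = 979955.959 mGal
Free-air correction = 0.3086 × 1010.0 = 311.69 mGal
Free-air anomaly = 979955.959 − 980343.03 + (311.69) = -75.381 mGal
Bouguer slab correction = 0.04193 × 3.01 × 1010.0 = 127.47 mGal
Simple Bouguer anomaly = -75.381 − (127.47) = -202.851 mGal
Complete Bouguer anomaly = -202.851 + 0.76 = -202.091 mGal

-202.1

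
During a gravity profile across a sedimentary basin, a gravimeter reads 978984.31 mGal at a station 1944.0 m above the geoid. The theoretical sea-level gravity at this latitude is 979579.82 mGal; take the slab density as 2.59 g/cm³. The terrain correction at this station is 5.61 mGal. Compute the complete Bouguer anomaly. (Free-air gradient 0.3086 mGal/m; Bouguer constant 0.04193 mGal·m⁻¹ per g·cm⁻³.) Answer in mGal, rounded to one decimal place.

Free-air correction = 0.3086 × 1944.0 = 599.92 mGal
Free-air anomaly = 978984.31 − 979579.82 + (599.92) = 4.41 mGal
Bouguer slab correction = 0.04193 × 2.59 × 1944.0 = 211.12 mGal
Simple Bouguer anomaly = 4.41 − (211.12) = -206.71 mGal
Complete Bouguer anomaly = -206.71 + 5.61 = -201.10 mGal

-201.1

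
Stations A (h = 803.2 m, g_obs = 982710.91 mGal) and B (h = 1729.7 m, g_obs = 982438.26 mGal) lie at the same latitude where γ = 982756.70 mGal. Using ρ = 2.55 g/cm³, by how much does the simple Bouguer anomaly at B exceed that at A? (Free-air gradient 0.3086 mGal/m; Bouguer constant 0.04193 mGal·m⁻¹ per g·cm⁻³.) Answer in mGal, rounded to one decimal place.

Δg_SB(A) = 982710.91 − 982756.70 + 0.3086×803.2 − 0.04193×2.55×803.2 = 116.20 mGal
Δg_SB(B) = 982438.26 − 982756.70 + 0.3086×1729.7 − 0.04193×2.55×1729.7 = 30.40 mGal
Difference = 30.40 − (116.20) = -85.80 mGal

-85.8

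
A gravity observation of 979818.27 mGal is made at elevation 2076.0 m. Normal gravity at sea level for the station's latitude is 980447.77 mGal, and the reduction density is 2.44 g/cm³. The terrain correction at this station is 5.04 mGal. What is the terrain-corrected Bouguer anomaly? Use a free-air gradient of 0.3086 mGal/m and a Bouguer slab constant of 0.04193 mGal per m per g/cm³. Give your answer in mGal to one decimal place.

Free-air correction = 0.3086 × 2076.0 = 640.65 mGal
Free-air anomaly = 979818.27 − 980447.77 + (640.65) = 11.15 mGal
Bouguer slab correction = 0.04193 × 2.44 × 2076.0 = 212.39 mGal
Simple Bouguer anomaly = 11.15 − (212.39) = -201.24 mGal
Complete Bouguer anomaly = -201.24 + 5.04 = -196.20 mGal

-196.2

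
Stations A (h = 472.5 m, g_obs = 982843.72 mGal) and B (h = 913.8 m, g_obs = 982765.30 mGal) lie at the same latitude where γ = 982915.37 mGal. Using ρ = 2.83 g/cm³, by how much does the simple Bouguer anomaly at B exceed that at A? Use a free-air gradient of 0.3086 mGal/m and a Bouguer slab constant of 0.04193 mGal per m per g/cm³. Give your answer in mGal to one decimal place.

Δg_SB(A) = 982843.72 − 982915.37 + 0.3086×472.5 − 0.04193×2.83×472.5 = 18.10 mGal
Δg_SB(B) = 982765.30 − 982915.37 + 0.3086×913.8 − 0.04193×2.83×913.8 = 23.50 mGal
Difference = 23.50 − (18.10) = 5.40 mGal

5.4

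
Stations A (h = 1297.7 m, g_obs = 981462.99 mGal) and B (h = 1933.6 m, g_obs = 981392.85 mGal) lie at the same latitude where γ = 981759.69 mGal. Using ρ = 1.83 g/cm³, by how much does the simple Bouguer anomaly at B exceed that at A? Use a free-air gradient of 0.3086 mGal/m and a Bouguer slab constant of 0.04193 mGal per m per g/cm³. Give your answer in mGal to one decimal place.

Δg_SB(A) = 981462.99 − 981759.69 + 0.3086×1297.7 − 0.04193×1.83×1297.7 = 4.20 mGal
Δg_SB(B) = 981392.85 − 981759.69 + 0.3086×1933.6 − 0.04193×1.83×1933.6 = 81.50 mGal
Difference = 81.50 − (4.20) = 77.30 mGal

77.3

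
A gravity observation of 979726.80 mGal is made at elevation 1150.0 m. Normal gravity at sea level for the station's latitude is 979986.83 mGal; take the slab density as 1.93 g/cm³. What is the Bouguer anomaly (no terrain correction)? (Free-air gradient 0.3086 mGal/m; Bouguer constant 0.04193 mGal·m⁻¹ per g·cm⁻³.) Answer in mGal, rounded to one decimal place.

1.8

Free-air correction = 0.3086 × 1150.0 = 354.89 mGal
Free-air anomaly = 979726.80 − 979986.83 + (354.89) = 94.86 mGal
Bouguer slab correction = 0.04193 × 1.93 × 1150.0 = 93.06 mGal
Simple Bouguer anomaly = 94.86 − (93.06) = 1.80 mGal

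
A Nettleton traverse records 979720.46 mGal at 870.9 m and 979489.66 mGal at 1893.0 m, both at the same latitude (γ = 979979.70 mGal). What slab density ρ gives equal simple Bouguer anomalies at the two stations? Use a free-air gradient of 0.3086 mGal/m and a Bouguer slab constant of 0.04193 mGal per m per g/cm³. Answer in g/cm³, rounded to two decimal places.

1.97

Δg_obs = 979489.66 − 979720.46 = -230.80 mGal over Δh = 1893.0 − 870.9 = 1022.1 m
Equal Bouguer anomalies ⇒ Δg_obs + (0.3086 − 0.04193ρ)·Δh = 0
0.3086 − 0.04193ρ = −Δg_obs/Δh = 0.22581
ρ = (0.3086 − 0.22581) / 0.04193 = 1.97 g/cm³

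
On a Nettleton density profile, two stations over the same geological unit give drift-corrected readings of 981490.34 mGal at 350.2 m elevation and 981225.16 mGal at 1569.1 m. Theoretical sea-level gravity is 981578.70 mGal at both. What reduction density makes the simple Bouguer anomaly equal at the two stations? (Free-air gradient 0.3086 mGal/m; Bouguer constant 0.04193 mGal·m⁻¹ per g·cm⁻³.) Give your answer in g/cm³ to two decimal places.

Δg_obs = 981225.16 − 981490.34 = -265.18 mGal over Δh = 1569.1 − 350.2 = 1218.9 m
Equal Bouguer anomalies ⇒ Δg_obs + (0.3086 − 0.04193ρ)·Δh = 0
0.3086 − 0.04193ρ = −Δg_obs/Δh = 0.21756
ρ = (0.3086 − 0.21756) / 0.04193 = 2.17 g/cm³

2.17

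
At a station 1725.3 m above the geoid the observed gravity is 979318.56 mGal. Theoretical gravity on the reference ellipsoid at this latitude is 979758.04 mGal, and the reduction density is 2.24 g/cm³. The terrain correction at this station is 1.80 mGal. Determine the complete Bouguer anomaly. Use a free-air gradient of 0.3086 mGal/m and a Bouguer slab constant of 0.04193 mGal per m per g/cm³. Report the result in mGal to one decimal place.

-67.3

Free-air correction = 0.3086 × 1725.3 = 532.43 mGal
Free-air anomaly = 979318.56 − 979758.04 + (532.43) = 92.95 mGal
Bouguer slab correction = 0.04193 × 2.24 × 1725.3 = 162.05 mGal
Simple Bouguer anomaly = 92.95 − (162.05) = -69.10 mGal
Complete Bouguer anomaly = -69.10 + 1.80 = -67.30 mGal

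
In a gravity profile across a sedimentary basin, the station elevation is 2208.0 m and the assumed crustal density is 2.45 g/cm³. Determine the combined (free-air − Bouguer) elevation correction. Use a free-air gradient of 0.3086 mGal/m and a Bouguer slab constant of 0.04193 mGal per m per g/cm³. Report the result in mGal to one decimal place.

454.6

Combined gradient = 0.3086 − 0.04193 × 2.45 = 0.2058715 mGal/m
Combined elevation correction = 0.2058715 × 2208.0 = 454.6 mGal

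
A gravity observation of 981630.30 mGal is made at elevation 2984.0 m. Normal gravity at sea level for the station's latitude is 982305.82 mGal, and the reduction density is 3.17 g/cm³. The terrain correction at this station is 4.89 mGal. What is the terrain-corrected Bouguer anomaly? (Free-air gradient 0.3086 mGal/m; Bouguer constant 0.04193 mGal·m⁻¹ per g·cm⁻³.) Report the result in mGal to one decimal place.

Free-air correction = 0.3086 × 2984.0 = 920.86 mGal
Free-air anomaly = 981630.30 − 982305.82 + (920.86) = 245.34 mGal
Bouguer slab correction = 0.04193 × 3.17 × 2984.0 = 396.63 mGal
Simple Bouguer anomaly = 245.34 − (396.63) = -151.29 mGal
Complete Bouguer anomaly = -151.29 + 4.89 = -146.40 mGal

-146.4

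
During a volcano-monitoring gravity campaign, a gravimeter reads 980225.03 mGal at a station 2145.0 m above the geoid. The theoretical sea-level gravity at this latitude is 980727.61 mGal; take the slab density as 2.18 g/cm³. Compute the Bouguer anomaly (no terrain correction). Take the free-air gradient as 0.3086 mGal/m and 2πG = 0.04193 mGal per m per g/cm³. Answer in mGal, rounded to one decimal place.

-36.7

Free-air correction = 0.3086 × 2145.0 = 661.95 mGal
Free-air anomaly = 980225.03 − 980727.61 + (661.95) = 159.37 mGal
Bouguer slab correction = 0.04193 × 2.18 × 2145.0 = 196.07 mGal
Simple Bouguer anomaly = 159.37 − (196.07) = -36.70 mGal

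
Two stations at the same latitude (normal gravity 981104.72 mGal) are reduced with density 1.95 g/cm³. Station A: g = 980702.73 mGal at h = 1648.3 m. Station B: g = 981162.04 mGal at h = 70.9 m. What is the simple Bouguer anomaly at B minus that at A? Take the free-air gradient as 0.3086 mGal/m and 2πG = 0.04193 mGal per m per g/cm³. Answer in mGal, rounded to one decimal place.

Δg_SB(A) = 980702.73 − 981104.72 + 0.3086×1648.3 − 0.04193×1.95×1648.3 = -28.10 mGal
Δg_SB(B) = 981162.04 − 981104.72 + 0.3086×70.9 − 0.04193×1.95×70.9 = 73.40 mGal
Difference = 73.40 − (-28.10) = 101.50 mGal

101.5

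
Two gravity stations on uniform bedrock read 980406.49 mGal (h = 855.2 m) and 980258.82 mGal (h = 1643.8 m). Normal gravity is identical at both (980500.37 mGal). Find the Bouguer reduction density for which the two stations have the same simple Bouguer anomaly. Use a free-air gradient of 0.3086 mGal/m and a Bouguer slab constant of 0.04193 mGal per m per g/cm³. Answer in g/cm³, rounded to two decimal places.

2.89

Δg_obs = 980258.82 − 980406.49 = -147.67 mGal over Δh = 1643.8 − 855.2 = 788.6 m
Equal Bouguer anomalies ⇒ Δg_obs + (0.3086 − 0.04193ρ)·Δh = 0
0.3086 − 0.04193ρ = −Δg_obs/Δh = 0.18726
ρ = (0.3086 − 0.18726) / 0.04193 = 2.89 g/cm³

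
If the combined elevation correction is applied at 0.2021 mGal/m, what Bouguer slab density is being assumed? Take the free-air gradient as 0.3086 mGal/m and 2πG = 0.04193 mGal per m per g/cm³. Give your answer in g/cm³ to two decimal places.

0.2021 = 0.3086 − 0.04193 × ρ
ρ = (0.3086 − 0.2021) / 0.04193 = 2.54 g/cm³

2.54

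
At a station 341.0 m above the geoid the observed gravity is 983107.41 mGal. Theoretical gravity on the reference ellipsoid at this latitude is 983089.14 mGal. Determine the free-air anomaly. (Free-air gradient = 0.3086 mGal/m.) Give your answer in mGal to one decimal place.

123.5

Free-air correction = 0.3086 × 341.0 = 105.23 mGal
Free-air anomaly = 983107.41 − 983089.14 + (105.23) = 123.50 mGal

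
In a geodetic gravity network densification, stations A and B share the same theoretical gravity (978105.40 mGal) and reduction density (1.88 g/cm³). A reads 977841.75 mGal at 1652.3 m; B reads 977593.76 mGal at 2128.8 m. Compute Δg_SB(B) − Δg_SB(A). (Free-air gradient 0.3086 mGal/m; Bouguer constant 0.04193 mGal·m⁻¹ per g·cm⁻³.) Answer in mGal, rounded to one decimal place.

-138.5

Δg_SB(A) = 977841.75 − 978105.40 + 0.3086×1652.3 − 0.04193×1.88×1652.3 = 116.00 mGal
Δg_SB(B) = 977593.76 − 978105.40 + 0.3086×2128.8 − 0.04193×1.88×2128.8 = -22.50 mGal
Difference = -22.50 − (116.00) = -138.50 mGal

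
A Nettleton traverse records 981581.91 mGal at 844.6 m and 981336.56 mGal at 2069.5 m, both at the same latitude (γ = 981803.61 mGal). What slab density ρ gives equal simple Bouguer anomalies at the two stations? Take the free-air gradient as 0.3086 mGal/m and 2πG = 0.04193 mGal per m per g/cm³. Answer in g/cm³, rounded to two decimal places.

Δg_obs = 981336.56 − 981581.91 = -245.35 mGal over Δh = 2069.5 − 844.6 = 1224.9 m
Equal Bouguer anomalies ⇒ Δg_obs + (0.3086 − 0.04193ρ)·Δh = 0
0.3086 − 0.04193ρ = −Δg_obs/Δh = 0.20030
ρ = (0.3086 − 0.20030) / 0.04193 = 2.58 g/cm³

2.58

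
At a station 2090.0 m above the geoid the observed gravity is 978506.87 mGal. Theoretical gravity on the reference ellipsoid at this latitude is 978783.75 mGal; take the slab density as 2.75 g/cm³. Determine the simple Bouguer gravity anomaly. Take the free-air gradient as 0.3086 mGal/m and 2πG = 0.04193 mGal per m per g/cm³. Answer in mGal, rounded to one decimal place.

Free-air correction = 0.3086 × 2090.0 = 644.97 mGal
Free-air anomaly = 978506.87 − 978783.75 + (644.97) = 368.09 mGal
Bouguer slab correction = 0.04193 × 2.75 × 2090.0 = 240.99 mGal
Simple Bouguer anomaly = 368.09 − (240.99) = 127.10 mGal

127.1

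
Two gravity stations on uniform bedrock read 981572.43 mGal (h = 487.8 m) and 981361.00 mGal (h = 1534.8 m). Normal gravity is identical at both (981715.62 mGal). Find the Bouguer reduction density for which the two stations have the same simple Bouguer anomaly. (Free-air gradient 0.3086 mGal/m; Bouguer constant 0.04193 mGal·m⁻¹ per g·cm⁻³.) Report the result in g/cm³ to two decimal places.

Δg_obs = 981361.00 − 981572.43 = -211.43 mGal over Δh = 1534.8 − 487.8 = 1047.0 m
Equal Bouguer anomalies ⇒ Δg_obs + (0.3086 − 0.04193ρ)·Δh = 0
0.3086 − 0.04193ρ = −Δg_obs/Δh = 0.20194
ρ = (0.3086 − 0.20194) / 0.04193 = 2.54 g/cm³

2.54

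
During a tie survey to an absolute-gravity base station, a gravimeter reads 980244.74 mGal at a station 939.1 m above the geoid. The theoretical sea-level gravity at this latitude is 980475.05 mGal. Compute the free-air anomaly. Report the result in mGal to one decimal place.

59.5

Free-air correction = 0.3086 × 939.1 = 289.81 mGal
Free-air anomaly = 980244.74 − 980475.05 + (289.81) = 59.50 mGal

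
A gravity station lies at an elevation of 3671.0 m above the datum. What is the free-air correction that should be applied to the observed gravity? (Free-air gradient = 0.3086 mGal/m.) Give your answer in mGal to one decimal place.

Free-air correction = 0.3086 × 3671.0 = 1132.9 mGal

1132.9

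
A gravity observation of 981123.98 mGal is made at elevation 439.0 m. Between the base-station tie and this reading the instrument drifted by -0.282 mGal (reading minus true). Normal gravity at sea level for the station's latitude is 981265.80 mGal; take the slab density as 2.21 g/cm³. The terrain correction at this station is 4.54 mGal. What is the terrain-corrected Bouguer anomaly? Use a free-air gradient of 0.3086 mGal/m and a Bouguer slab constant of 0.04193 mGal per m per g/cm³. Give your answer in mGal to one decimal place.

Drift-corrected reading = 981123.98 − (-0.282) = 981124.262 mGal
Free-air correction = 0.3086 × 439.0 = 135.48 mGal
Free-air anomaly = 981124.262 − 981265.80 + (135.48) = -6.058 mGal
Bouguer slab correction = 0.04193 × 2.21 × 439.0 = 40.68 mGal
Simple Bouguer anomaly = -6.058 − (40.68) = -46.738 mGal
Complete Bouguer anomaly = -46.738 + 4.54 = -42.198 mGal

-42.2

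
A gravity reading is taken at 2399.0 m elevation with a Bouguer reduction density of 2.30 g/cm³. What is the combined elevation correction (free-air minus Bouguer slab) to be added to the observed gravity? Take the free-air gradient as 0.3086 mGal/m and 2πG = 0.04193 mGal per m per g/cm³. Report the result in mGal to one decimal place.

Combined gradient = 0.3086 − 0.04193 × 2.30 = 0.2121610 mGal/m
Combined elevation correction = 0.2121610 × 2399.0 = 509.0 mGal

509.0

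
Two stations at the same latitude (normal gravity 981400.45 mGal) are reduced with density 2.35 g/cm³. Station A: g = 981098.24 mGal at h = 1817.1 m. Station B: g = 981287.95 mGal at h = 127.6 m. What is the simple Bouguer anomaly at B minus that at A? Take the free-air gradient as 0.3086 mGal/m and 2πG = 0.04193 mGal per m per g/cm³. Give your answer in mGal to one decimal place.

Δg_SB(A) = 981098.24 − 981400.45 + 0.3086×1817.1 − 0.04193×2.35×1817.1 = 79.50 mGal
Δg_SB(B) = 981287.95 − 981400.45 + 0.3086×127.6 − 0.04193×2.35×127.6 = -85.70 mGal
Difference = -85.70 − (79.50) = -165.20 mGal

-165.2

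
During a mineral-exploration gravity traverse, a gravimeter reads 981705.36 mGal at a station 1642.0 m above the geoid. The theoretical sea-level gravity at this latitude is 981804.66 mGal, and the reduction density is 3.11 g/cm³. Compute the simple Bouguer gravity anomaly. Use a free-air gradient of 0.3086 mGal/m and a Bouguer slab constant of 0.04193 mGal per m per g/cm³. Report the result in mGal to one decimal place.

Free-air correction = 0.3086 × 1642.0 = 506.72 mGal
Free-air anomaly = 981705.36 − 981804.66 + (506.72) = 407.42 mGal
Bouguer slab correction = 0.04193 × 3.11 × 1642.0 = 214.12 mGal
Simple Bouguer anomaly = 407.42 − (214.12) = 193.30 mGal

193.3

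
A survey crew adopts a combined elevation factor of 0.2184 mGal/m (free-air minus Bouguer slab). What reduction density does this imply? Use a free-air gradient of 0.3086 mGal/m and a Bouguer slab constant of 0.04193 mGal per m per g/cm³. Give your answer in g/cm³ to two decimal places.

2.15

0.2184 = 0.3086 − 0.04193 × ρ
ρ = (0.3086 − 0.2184) / 0.04193 = 2.15 g/cm³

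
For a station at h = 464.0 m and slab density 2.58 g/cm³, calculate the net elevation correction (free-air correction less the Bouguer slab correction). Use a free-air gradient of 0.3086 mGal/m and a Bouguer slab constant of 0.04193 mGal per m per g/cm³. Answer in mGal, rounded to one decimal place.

93.0

Combined gradient = 0.3086 − 0.04193 × 2.58 = 0.2004206 mGal/m
Combined elevation correction = 0.2004206 × 464.0 = 93.0 mGal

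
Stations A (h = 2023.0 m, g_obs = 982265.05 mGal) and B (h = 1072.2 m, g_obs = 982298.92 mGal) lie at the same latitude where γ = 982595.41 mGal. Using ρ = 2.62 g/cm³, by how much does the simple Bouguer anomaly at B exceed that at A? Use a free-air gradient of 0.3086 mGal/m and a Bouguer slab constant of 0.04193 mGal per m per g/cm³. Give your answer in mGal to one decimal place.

-155.1

Δg_SB(A) = 982265.05 − 982595.41 + 0.3086×2023.0 − 0.04193×2.62×2023.0 = 71.70 mGal
Δg_SB(B) = 982298.92 − 982595.41 + 0.3086×1072.2 − 0.04193×2.62×1072.2 = -83.40 mGal
Difference = -83.40 − (71.70) = -155.10 mGal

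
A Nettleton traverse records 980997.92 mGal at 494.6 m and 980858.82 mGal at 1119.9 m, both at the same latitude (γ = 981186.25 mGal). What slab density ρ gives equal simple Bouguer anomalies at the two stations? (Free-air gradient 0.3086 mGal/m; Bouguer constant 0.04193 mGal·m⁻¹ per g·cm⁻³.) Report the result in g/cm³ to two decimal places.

2.05

Δg_obs = 980858.82 − 980997.92 = -139.10 mGal over Δh = 1119.9 − 494.6 = 625.3 m
Equal Bouguer anomalies ⇒ Δg_obs + (0.3086 − 0.04193ρ)·Δh = 0
0.3086 − 0.04193ρ = −Δg_obs/Δh = 0.22245
ρ = (0.3086 − 0.22245) / 0.04193 = 2.05 g/cm³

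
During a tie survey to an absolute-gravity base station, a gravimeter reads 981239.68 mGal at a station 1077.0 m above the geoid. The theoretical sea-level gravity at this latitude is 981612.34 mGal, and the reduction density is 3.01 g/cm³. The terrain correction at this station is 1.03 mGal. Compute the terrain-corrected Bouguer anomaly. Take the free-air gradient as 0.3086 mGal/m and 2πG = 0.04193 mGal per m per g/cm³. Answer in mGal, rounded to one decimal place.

Free-air correction = 0.3086 × 1077.0 = 332.36 mGal
Free-air anomaly = 981239.68 − 981612.34 + (332.36) = -40.30 mGal
Bouguer slab correction = 0.04193 × 3.01 × 1077.0 = 135.93 mGal
Simple Bouguer anomaly = -40.30 − (135.93) = -176.23 mGal
Complete Bouguer anomaly = -176.23 + 1.03 = -175.20 mGal

-175.2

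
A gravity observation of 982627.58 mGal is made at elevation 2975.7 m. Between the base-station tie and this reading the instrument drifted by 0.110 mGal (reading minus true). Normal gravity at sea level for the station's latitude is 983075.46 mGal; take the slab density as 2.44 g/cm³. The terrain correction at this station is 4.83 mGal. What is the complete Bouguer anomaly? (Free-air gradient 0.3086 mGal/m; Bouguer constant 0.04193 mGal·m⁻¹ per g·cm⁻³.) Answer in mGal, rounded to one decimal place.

170.7

Drift-corrected reading = 982627.58 − (0.110) = 982627.470 mGal
Free-air correction = 0.3086 × 2975.7 = 918.30 mGal
Free-air anomaly = 982627.470 − 983075.46 + (918.30) = 470.310 mGal
Bouguer slab correction = 0.04193 × 2.44 × 2975.7 = 304.44 mGal
Simple Bouguer anomaly = 470.310 − (304.44) = 165.870 mGal
Complete Bouguer anomaly = 165.870 + 4.83 = 170.700 mGal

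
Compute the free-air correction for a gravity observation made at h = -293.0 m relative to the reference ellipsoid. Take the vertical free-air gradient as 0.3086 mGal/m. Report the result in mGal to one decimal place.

-90.4

Free-air correction = 0.3086 × -293.0 = -90.4 mGal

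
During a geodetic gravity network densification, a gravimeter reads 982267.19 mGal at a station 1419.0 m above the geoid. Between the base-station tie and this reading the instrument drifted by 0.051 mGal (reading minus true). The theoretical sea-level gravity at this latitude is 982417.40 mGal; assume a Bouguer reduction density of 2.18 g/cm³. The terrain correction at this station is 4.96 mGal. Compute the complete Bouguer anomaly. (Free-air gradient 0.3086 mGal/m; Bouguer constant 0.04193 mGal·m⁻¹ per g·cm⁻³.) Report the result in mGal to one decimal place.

Drift-corrected reading = 982267.19 − (0.051) = 982267.139 mGal
Free-air correction = 0.3086 × 1419.0 = 437.90 mGal
Free-air anomaly = 982267.139 − 982417.40 + (437.90) = 287.639 mGal
Bouguer slab correction = 0.04193 × 2.18 × 1419.0 = 129.71 mGal
Simple Bouguer anomaly = 287.639 − (129.71) = 157.929 mGal
Complete Bouguer anomaly = 157.929 + 4.96 = 162.889 mGal

162.9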